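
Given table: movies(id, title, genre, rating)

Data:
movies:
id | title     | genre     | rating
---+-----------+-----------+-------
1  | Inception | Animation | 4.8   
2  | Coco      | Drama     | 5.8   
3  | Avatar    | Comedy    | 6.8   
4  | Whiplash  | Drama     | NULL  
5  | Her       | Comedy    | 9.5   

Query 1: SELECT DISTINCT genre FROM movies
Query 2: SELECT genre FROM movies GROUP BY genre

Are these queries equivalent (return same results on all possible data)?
Yes, equivalent

Both queries return: [('Animation',), ('Comedy',), ('Drama',)]

Reason: Both get unique genres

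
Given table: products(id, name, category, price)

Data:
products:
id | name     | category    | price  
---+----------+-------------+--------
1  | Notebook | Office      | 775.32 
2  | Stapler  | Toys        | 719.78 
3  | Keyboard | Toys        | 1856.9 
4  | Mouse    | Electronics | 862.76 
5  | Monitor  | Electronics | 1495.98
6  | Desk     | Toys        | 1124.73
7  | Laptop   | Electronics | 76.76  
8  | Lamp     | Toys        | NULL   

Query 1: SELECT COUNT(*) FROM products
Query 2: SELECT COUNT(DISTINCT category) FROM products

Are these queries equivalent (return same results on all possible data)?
No, not equivalent

Query 1 returns: [(8,)]
Query 2 returns: [(3,)]

Reason: COUNT(*) counts rows, COUNT(DISTINCT category) counts unique categorys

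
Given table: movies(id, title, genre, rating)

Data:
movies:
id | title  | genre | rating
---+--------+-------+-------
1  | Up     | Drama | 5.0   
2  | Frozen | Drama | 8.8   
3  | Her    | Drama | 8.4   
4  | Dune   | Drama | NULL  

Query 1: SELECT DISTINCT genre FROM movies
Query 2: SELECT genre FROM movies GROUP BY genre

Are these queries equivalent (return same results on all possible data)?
Yes, equivalent

Both queries return: [('Drama',)]

Reason: Both get unique genres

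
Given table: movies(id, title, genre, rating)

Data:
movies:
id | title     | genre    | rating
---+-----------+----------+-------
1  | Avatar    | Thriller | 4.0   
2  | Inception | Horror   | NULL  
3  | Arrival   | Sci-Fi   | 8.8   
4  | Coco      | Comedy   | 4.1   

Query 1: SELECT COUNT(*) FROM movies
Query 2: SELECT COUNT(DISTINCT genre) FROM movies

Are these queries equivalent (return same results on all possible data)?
No, not equivalent

Query 1 returns: [(4,)]
Query 2 returns: [(4,)]

Reason: COUNT(*) counts rows, COUNT(DISTINCT genre) counts unique genres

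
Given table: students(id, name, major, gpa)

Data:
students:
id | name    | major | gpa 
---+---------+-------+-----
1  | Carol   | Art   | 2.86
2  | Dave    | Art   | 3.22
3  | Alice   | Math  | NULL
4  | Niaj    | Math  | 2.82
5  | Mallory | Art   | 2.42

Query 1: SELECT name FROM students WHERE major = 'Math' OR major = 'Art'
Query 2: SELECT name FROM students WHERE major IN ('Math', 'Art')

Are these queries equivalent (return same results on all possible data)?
Yes, equivalent

Both queries return: [('Alice',), ('Carol',), ('Dave',), ('Mallory',), ('Niaj',)]

Reason: OR vs IN are equivalent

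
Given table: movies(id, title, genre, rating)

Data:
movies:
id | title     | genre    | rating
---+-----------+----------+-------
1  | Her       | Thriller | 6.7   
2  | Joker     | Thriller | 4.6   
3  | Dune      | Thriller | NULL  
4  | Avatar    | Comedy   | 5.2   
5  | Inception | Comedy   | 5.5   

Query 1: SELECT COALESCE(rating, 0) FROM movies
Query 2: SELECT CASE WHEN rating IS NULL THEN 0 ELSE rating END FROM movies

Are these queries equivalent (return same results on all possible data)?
Yes, equivalent

Both queries return: [(0,), (4.6,), (5.2,), (5.5,), (6.7,)]

Reason: COALESCE vs CASE for NULL handling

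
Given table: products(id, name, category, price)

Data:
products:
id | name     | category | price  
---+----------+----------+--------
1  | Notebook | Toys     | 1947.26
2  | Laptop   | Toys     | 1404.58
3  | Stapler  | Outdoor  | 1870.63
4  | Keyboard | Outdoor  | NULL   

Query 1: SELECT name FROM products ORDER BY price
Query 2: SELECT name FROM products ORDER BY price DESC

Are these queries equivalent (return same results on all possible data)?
No, not equivalent

Query 1 returns: [('Keyboard',), ('Laptop',), ('Stapler',), ('Notebook',)]
Query 2 returns: [('Notebook',), ('Stapler',), ('Laptop',), ('Keyboard',)]

Reason: ASC vs DESC gives opposite ordering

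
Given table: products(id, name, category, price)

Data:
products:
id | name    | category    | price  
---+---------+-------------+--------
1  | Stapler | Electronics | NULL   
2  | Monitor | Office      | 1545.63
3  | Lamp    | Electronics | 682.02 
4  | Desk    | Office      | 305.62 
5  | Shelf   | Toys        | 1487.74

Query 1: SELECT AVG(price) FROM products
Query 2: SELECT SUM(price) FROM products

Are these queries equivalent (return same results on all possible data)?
No, not equivalent

Query 1 returns: [(1005.2525,)]
Query 2 returns: [(4021.01,)]

Reason: AVG vs SUM give different aggregate values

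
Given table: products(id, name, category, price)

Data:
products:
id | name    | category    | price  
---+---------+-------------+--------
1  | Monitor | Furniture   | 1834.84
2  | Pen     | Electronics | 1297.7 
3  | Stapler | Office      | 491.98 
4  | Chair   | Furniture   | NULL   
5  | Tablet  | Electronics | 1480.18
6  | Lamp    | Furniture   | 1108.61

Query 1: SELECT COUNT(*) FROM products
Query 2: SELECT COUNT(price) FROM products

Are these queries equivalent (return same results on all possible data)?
No, not equivalent

Query 1 returns: [(6,)]
Query 2 returns: [(5,)]

Reason: COUNT(*) includes NULLs, COUNT(column) excludes them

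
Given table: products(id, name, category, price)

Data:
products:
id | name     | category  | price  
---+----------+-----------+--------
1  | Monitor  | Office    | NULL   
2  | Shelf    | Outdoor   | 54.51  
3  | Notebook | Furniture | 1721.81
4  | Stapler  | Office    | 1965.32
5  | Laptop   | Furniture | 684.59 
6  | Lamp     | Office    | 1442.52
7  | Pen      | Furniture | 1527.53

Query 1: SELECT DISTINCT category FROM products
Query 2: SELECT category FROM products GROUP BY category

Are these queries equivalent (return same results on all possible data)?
Yes, equivalent

Both queries return: [('Furniture',), ('Office',), ('Outdoor',)]

Reason: Both get unique categorys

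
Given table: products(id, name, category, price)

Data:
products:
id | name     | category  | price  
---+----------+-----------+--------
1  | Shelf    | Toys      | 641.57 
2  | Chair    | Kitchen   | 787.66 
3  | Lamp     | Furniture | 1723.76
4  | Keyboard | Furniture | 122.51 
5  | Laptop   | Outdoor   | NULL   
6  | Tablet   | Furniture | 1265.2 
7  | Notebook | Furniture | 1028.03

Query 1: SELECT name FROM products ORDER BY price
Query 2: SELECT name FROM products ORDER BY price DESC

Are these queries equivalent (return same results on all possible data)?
No, not equivalent

Query 1 returns: [('Laptop',), ('Keyboard',), ('Shelf',), ('Chair',), ('Notebook',), ('Tablet',), ('Lamp',)]
Query 2 returns: [('Lamp',), ('Tablet',), ('Notebook',), ('Chair',), ('Shelf',), ('Keyboard',), ('Laptop',)]

Reason: ASC vs DESC gives opposite ordering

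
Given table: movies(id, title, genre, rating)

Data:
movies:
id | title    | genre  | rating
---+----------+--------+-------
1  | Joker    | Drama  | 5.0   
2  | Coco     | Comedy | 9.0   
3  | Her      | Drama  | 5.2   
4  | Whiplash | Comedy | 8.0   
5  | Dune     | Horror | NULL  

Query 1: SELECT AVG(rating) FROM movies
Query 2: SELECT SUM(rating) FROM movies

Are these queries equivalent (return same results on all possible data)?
No, not equivalent

Query 1 returns: [(6.8,)]
Query 2 returns: [(27.2,)]

Reason: AVG vs SUM give different aggregate values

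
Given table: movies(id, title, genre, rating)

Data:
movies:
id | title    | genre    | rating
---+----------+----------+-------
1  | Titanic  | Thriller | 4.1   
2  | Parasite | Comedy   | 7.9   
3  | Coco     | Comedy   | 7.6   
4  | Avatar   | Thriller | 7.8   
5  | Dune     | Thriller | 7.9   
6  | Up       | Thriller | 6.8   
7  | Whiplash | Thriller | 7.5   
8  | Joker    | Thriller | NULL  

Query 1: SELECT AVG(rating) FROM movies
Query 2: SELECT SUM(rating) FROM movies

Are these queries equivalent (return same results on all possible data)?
No, not equivalent

Query 1 returns: [(7.085714285714286,)]
Query 2 returns: [(49.6,)]

Reason: AVG vs SUM give different aggregate values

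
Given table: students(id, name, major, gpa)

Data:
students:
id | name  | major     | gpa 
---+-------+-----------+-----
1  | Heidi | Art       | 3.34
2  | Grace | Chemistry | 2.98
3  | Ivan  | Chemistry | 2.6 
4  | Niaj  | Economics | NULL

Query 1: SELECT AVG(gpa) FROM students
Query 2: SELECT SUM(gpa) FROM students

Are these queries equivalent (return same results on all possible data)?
No, not equivalent

Query 1 returns: [(2.973333333333333,)]
Query 2 returns: [(8.92,)]

Reason: AVG vs SUM give different aggregate values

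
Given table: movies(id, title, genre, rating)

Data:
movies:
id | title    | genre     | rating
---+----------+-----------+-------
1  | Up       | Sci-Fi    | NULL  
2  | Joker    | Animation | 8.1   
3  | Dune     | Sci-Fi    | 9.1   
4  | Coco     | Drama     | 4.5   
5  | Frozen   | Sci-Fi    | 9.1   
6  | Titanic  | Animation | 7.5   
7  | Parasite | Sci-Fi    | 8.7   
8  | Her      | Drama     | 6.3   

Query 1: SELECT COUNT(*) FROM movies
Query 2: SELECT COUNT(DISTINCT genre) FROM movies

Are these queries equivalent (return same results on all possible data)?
No, not equivalent

Query 1 returns: [(8,)]
Query 2 returns: [(3,)]

Reason: COUNT(*) counts rows, COUNT(DISTINCT genre) counts unique genres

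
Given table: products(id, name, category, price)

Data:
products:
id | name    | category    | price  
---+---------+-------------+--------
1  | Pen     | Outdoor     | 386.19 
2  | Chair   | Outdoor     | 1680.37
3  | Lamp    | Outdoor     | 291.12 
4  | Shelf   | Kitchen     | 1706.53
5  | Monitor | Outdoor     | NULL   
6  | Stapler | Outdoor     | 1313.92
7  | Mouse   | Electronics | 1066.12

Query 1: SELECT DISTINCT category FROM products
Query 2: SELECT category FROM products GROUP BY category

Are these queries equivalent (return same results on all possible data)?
Yes, equivalent

Both queries return: [('Electronics',), ('Kitchen',), ('Outdoor',)]

Reason: Both get unique categorys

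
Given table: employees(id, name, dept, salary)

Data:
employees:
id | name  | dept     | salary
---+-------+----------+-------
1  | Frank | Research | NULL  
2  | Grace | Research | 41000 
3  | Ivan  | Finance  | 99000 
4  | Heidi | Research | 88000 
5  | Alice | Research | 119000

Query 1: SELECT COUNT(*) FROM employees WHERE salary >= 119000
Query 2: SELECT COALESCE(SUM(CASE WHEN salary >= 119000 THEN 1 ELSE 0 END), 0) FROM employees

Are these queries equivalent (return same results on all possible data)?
Yes, equivalent

Both queries return: [(1,)]

Reason: COUNT with WHERE vs conditional SUM (COALESCE handles empty-table NULL)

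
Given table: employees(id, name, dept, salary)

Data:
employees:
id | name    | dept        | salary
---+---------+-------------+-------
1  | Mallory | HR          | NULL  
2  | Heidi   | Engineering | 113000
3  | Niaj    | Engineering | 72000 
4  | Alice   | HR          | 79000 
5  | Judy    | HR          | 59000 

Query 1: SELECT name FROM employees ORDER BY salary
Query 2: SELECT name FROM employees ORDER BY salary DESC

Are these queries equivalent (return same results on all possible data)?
No, not equivalent

Query 1 returns: [('Mallory',), ('Judy',), ('Niaj',), ('Alice',), ('Heidi',)]
Query 2 returns: [('Heidi',), ('Alice',), ('Niaj',), ('Judy',), ('Mallory',)]

Reason: ASC vs DESC gives opposite ordering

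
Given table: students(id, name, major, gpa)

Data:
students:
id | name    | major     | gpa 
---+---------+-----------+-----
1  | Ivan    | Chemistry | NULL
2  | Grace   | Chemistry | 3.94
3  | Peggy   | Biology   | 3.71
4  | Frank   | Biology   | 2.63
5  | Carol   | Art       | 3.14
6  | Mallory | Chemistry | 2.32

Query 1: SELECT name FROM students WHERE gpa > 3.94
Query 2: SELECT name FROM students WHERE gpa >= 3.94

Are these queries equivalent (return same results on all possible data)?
No, not equivalent

Query 1 returns: []
Query 2 returns: [('Grace',)]

Reason: > vs >= gives different results when gpa = 3.94 exists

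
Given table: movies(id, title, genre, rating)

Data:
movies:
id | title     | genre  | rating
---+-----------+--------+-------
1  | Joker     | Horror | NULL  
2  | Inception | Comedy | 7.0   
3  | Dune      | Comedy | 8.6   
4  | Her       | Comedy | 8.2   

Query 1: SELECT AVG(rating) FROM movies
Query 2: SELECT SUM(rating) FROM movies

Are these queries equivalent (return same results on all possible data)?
No, not equivalent

Query 1 returns: [(7.933333333333333,)]
Query 2 returns: [(23.799999999999997,)]

Reason: AVG vs SUM give different aggregate values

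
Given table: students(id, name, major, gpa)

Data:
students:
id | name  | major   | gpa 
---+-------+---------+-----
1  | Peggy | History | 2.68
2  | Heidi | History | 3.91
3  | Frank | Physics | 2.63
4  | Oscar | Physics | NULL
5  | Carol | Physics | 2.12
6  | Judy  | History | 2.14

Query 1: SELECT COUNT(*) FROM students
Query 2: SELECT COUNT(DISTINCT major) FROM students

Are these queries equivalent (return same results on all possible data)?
No, not equivalent

Query 1 returns: [(6,)]
Query 2 returns: [(2,)]

Reason: COUNT(*) counts rows, COUNT(DISTINCT major) counts unique majors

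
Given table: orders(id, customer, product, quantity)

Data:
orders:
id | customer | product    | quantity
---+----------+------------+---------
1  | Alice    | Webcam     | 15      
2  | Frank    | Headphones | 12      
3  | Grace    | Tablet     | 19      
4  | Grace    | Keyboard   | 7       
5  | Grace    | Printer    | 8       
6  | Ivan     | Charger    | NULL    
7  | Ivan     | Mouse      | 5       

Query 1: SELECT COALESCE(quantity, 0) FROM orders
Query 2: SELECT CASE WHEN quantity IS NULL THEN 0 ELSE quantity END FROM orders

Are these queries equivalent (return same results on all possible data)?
Yes, equivalent

Both queries return: [(0,), (5,), (7,), (8,), (12,), (15,), (19,)]

Reason: COALESCE vs CASE for NULL handling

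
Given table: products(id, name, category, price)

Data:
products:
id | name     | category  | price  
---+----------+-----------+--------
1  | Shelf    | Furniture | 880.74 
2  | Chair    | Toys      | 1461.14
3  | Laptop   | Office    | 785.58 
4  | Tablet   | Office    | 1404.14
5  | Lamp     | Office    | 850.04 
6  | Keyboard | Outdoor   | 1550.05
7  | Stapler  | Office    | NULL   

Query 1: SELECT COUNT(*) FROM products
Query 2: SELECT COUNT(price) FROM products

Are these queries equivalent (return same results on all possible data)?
No, not equivalent

Query 1 returns: [(7,)]
Query 2 returns: [(6,)]

Reason: COUNT(*) includes NULLs, COUNT(column) excludes them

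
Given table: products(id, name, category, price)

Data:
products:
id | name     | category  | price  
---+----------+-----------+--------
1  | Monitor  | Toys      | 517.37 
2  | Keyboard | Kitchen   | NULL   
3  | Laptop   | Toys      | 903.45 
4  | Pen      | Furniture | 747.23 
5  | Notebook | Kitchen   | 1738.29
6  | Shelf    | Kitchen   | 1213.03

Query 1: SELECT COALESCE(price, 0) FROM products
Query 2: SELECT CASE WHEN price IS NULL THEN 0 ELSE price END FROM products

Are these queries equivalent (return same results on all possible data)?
Yes, equivalent

Both queries return: [(0,), (517.37,), (747.23,), (903.45,), (1213.03,), (1738.29,)]

Reason: COALESCE vs CASE for NULL handling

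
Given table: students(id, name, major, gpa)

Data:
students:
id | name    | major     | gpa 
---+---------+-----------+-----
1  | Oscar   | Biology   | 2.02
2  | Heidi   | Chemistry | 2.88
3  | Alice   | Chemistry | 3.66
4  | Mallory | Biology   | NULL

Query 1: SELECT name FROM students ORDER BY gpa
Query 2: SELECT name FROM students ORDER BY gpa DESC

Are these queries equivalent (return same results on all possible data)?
No, not equivalent

Query 1 returns: [('Mallory',), ('Oscar',), ('Heidi',), ('Alice',)]
Query 2 returns: [('Alice',), ('Heidi',), ('Oscar',), ('Mallory',)]

Reason: ASC vs DESC gives opposite ordering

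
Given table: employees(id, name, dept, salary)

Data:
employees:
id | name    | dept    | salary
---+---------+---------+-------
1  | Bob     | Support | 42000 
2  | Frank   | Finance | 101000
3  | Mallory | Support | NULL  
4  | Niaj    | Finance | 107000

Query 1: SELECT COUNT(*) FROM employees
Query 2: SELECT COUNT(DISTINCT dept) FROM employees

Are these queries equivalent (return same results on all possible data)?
No, not equivalent

Query 1 returns: [(4,)]
Query 2 returns: [(2,)]

Reason: COUNT(*) counts rows, COUNT(DISTINCT dept) counts unique depts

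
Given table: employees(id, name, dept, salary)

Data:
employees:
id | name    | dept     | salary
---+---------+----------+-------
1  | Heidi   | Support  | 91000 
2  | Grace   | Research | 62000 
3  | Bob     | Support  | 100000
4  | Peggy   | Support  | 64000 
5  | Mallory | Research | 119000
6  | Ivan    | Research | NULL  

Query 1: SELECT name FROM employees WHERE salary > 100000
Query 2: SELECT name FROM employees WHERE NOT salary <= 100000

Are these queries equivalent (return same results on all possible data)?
Yes, equivalent

Both queries return: [('Mallory',)]

Reason: Both filter salary > 100000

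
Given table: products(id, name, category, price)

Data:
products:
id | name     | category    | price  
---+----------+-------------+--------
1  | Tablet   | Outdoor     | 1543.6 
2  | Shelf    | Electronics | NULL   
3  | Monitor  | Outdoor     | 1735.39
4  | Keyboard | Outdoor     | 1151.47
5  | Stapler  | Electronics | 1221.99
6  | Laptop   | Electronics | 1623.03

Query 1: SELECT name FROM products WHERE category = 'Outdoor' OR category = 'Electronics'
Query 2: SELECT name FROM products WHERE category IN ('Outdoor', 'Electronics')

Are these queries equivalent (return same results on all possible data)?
Yes, equivalent

Both queries return: [('Keyboard',), ('Laptop',), ('Monitor',), ('Shelf',), ('Stapler',), ('Tablet',)]

Reason: OR vs IN are equivalent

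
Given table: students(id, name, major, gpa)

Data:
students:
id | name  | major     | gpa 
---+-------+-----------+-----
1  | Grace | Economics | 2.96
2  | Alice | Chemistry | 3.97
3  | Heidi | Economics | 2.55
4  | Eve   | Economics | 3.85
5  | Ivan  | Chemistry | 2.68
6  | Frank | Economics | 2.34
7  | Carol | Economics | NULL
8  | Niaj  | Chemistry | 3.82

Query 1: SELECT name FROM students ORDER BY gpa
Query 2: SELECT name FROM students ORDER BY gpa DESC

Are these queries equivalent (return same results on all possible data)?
No, not equivalent

Query 1 returns: [('Carol',), ('Frank',), ('Heidi',), ('Ivan',), ('Grace',), ('Niaj',), ('Eve',), ('Alice',)]
Query 2 returns: [('Alice',), ('Eve',), ('Niaj',), ('Grace',), ('Ivan',), ('Heidi',), ('Frank',), ('Carol',)]

Reason: ASC vs DESC gives opposite ordering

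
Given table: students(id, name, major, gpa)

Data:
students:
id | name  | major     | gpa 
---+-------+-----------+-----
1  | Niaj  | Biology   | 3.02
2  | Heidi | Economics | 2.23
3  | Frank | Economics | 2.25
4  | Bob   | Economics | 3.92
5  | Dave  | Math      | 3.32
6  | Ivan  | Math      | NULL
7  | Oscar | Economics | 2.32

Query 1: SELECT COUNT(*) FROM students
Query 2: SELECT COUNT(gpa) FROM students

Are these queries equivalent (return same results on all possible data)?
No, not equivalent

Query 1 returns: [(7,)]
Query 2 returns: [(6,)]

Reason: COUNT(*) includes NULLs, COUNT(column) excludes them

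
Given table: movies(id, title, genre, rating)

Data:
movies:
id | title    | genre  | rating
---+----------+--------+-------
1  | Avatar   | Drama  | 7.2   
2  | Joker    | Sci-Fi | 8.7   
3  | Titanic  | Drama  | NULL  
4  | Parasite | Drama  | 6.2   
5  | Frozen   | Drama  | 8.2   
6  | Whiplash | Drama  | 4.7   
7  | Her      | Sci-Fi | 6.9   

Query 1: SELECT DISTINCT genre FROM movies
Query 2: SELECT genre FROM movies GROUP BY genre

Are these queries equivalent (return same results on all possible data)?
Yes, equivalent

Both queries return: [('Drama',), ('Sci-Fi',)]

Reason: Both get unique genres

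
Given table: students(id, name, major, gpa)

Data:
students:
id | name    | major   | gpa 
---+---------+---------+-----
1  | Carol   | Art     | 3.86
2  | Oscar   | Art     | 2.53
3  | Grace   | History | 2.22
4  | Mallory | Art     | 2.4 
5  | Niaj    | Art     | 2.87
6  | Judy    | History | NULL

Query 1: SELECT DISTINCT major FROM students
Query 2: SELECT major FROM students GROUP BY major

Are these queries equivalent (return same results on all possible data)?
Yes, equivalent

Both queries return: [('Art',), ('History',)]

Reason: Both get unique majors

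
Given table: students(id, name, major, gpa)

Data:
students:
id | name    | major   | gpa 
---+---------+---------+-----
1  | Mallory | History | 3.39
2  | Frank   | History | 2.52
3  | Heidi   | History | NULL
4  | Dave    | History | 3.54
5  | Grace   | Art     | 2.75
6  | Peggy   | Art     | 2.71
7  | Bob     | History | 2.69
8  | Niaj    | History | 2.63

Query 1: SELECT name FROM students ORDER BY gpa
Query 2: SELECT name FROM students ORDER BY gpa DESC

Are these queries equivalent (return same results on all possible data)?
No, not equivalent

Query 1 returns: [('Heidi',), ('Frank',), ('Niaj',), ('Bob',), ('Peggy',), ('Grace',), ('Mallory',), ('Dave',)]
Query 2 returns: [('Dave',), ('Mallory',), ('Grace',), ('Peggy',), ('Bob',), ('Niaj',), ('Frank',), ('Heidi',)]

Reason: ASC vs DESC gives opposite ordering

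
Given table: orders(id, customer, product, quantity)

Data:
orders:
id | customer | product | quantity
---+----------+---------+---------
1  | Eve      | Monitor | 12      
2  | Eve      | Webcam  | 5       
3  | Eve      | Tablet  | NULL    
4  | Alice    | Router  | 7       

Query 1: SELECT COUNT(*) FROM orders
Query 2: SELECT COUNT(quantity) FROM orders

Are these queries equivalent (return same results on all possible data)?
No, not equivalent

Query 1 returns: [(4,)]
Query 2 returns: [(3,)]

Reason: COUNT(*) includes NULLs, COUNT(column) excludes them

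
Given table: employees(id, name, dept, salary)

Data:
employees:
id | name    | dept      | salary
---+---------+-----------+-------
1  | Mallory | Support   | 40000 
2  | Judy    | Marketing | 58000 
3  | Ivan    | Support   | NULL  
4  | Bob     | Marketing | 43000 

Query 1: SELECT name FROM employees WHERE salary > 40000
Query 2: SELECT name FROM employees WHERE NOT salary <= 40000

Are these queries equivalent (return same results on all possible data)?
Yes, equivalent

Both queries return: [('Bob',), ('Judy',)]

Reason: Both filter salary > 40000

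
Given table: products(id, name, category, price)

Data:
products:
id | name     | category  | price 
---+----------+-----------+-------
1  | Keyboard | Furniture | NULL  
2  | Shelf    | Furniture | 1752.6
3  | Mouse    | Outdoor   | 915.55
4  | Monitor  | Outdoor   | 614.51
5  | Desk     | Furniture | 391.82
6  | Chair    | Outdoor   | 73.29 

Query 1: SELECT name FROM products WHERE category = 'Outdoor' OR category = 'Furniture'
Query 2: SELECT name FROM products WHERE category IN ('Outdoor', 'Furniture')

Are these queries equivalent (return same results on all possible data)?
Yes, equivalent

Both queries return: [('Chair',), ('Desk',), ('Keyboard',), ('Monitor',), ('Mouse',), ('Shelf',)]

Reason: OR vs IN are equivalent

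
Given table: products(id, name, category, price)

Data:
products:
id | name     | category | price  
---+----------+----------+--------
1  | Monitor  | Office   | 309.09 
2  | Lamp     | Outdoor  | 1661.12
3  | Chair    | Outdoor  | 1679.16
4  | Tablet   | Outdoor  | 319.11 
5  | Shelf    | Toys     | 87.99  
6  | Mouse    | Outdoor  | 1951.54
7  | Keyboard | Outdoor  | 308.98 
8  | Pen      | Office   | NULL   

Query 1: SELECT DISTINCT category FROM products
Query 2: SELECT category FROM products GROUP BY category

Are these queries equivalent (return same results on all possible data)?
Yes, equivalent

Both queries return: [('Office',), ('Outdoor',), ('Toys',)]

Reason: Both get unique categorys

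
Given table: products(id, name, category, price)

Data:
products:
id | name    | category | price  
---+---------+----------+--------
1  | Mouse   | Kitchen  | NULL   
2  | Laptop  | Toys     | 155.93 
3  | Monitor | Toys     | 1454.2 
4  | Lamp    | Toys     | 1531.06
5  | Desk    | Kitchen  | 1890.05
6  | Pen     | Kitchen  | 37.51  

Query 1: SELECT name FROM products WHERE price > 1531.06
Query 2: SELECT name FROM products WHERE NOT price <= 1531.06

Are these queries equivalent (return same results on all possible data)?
Yes, equivalent

Both queries return: [('Desk',)]

Reason: Both filter price > 1531.06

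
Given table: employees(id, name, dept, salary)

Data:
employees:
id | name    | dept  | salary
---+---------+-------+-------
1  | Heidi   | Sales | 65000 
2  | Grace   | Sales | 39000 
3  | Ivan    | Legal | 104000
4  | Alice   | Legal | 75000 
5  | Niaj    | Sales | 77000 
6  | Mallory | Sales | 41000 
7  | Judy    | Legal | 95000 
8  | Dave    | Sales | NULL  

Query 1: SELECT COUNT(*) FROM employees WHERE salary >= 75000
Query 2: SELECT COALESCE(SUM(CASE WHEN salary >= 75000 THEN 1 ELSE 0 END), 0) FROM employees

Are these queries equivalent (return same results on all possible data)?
Yes, equivalent

Both queries return: [(4,)]

Reason: COUNT with WHERE vs conditional SUM (COALESCE handles empty-table NULL)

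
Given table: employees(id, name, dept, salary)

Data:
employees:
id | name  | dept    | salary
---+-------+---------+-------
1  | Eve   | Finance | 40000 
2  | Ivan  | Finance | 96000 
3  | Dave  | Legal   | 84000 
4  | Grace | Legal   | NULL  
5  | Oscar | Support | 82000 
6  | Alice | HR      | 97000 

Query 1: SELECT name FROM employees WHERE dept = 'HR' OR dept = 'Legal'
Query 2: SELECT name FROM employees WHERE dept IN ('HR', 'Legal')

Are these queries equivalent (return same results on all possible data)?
Yes, equivalent

Both queries return: [('Alice',), ('Dave',), ('Grace',)]

Reason: OR vs IN are equivalent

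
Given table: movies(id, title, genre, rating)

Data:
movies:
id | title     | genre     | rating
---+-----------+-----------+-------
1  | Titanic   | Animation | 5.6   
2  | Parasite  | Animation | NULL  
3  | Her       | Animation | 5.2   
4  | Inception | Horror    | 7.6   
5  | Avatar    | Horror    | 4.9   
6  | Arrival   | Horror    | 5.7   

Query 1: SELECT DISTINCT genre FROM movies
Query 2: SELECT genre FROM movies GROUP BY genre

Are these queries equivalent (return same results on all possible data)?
Yes, equivalent

Both queries return: [('Animation',), ('Horror',)]

Reason: Both get unique genres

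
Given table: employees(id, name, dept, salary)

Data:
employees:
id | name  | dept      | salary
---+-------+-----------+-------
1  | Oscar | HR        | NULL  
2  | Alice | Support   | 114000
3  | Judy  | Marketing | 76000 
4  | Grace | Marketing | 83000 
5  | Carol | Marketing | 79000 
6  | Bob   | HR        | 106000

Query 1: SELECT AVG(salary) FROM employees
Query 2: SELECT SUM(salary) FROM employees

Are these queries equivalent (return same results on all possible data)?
No, not equivalent

Query 1 returns: [(91600.0,)]
Query 2 returns: [(458000,)]

Reason: AVG vs SUM give different aggregate values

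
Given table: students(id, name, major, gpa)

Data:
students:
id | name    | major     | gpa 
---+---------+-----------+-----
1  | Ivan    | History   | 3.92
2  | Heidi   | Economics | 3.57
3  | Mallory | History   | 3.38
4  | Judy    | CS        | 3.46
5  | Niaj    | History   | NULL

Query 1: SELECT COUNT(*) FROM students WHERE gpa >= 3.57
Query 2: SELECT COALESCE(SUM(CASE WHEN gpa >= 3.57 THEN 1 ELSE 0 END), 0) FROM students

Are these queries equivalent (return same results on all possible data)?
Yes, equivalent

Both queries return: [(2,)]

Reason: COUNT with WHERE vs conditional SUM (COALESCE handles empty-table NULL)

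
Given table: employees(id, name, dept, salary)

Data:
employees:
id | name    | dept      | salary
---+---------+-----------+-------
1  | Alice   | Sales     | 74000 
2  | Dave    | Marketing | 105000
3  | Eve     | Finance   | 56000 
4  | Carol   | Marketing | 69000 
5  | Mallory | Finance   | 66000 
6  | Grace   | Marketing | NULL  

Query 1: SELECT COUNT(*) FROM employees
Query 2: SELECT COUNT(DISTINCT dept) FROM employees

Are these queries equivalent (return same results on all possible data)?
No, not equivalent

Query 1 returns: [(6,)]
Query 2 returns: [(3,)]

Reason: COUNT(*) counts rows, COUNT(DISTINCT dept) counts unique depts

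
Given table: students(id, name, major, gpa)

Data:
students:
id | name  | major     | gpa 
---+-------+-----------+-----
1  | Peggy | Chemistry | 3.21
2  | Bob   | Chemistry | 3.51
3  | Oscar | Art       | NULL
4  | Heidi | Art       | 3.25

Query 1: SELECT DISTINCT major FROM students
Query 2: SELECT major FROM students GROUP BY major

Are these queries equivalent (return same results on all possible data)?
Yes, equivalent

Both queries return: [('Art',), ('Chemistry',)]

Reason: Both get unique majors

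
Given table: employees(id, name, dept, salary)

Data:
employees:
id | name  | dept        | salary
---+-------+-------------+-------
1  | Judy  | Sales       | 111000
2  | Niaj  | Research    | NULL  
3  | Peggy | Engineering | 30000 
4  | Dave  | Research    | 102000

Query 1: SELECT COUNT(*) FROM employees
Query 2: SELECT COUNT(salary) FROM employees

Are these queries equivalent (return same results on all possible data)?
No, not equivalent

Query 1 returns: [(4,)]
Query 2 returns: [(3,)]

Reason: COUNT(*) includes NULLs, COUNT(column) excludes them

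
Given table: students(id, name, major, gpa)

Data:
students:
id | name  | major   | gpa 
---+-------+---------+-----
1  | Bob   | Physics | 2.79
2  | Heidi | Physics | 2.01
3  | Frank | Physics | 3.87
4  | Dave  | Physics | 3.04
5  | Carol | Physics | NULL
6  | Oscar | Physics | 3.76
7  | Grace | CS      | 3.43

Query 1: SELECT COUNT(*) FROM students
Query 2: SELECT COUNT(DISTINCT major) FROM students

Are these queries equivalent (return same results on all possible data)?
No, not equivalent

Query 1 returns: [(7,)]
Query 2 returns: [(2,)]

Reason: COUNT(*) counts rows, COUNT(DISTINCT major) counts unique majors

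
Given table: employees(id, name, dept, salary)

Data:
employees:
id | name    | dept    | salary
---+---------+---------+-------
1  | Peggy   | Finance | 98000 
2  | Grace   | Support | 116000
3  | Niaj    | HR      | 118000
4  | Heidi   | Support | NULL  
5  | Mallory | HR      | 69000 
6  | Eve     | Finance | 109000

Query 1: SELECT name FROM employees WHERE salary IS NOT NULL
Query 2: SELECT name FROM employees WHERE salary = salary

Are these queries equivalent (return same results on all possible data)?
Yes, equivalent

Both queries return: [('Eve',), ('Grace',), ('Mallory',), ('Niaj',), ('Peggy',)]

Reason: IS NOT NULL vs self-equality (both exclude NULLs)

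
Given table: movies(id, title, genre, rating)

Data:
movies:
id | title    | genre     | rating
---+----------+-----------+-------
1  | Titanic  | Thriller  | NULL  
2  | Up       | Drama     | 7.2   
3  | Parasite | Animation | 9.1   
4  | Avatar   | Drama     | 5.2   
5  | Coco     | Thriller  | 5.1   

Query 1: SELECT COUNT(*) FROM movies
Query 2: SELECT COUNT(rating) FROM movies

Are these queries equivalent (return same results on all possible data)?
No, not equivalent

Query 1 returns: [(5,)]
Query 2 returns: [(4,)]

Reason: COUNT(*) includes NULLs, COUNT(column) excludes them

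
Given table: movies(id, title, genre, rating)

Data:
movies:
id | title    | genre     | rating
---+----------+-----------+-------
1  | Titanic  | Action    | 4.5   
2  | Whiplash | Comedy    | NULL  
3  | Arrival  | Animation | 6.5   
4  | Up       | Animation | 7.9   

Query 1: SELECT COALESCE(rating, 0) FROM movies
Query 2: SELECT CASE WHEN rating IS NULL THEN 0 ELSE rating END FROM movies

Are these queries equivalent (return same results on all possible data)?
Yes, equivalent

Both queries return: [(0,), (4.5,), (6.5,), (7.9,)]

Reason: COALESCE vs CASE for NULL handling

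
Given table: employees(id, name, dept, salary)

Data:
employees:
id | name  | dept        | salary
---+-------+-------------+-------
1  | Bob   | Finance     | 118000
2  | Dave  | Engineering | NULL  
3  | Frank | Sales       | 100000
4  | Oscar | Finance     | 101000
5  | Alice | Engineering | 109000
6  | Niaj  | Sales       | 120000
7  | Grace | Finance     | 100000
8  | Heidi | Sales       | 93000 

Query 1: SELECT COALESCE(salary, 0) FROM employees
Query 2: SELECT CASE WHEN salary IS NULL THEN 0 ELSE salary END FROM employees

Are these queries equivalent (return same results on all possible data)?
Yes, equivalent

Both queries return: [(0,), (93000,), (100000,), (100000,), (101000,), (109000,), (118000,), (120000,)]

Reason: COALESCE vs CASE for NULL handling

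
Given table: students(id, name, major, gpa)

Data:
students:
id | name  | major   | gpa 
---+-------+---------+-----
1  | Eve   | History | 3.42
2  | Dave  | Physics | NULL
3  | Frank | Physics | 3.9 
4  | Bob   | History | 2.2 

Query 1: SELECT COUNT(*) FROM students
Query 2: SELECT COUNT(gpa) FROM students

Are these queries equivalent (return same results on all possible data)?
No, not equivalent

Query 1 returns: [(4,)]
Query 2 returns: [(3,)]

Reason: COUNT(*) includes NULLs, COUNT(column) excludes them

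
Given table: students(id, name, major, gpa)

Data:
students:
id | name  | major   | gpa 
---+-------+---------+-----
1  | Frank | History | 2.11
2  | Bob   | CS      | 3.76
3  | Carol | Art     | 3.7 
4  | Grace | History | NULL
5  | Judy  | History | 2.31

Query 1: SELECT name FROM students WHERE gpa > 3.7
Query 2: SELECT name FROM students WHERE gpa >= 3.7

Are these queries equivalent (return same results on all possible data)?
No, not equivalent

Query 1 returns: [('Bob',)]
Query 2 returns: [('Bob',), ('Carol',)]

Reason: > vs >= gives different results when gpa = 3.7 exists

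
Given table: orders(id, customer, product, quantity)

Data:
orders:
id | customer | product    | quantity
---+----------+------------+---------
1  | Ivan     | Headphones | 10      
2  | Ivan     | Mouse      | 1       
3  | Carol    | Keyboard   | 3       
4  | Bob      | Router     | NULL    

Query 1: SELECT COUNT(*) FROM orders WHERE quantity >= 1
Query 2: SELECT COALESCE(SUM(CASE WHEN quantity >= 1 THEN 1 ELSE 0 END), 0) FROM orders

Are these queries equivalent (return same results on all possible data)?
Yes, equivalent

Both queries return: [(3,)]

Reason: COUNT with WHERE vs conditional SUM (COALESCE handles empty-table NULL)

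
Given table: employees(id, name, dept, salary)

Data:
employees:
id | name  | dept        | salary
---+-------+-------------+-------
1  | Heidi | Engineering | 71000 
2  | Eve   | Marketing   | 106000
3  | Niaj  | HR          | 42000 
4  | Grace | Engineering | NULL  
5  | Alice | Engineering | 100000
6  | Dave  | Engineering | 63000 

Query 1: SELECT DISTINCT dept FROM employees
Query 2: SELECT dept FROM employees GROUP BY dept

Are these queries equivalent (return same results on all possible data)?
Yes, equivalent

Both queries return: [('Engineering',), ('HR',), ('Marketing',)]

Reason: Both get unique depts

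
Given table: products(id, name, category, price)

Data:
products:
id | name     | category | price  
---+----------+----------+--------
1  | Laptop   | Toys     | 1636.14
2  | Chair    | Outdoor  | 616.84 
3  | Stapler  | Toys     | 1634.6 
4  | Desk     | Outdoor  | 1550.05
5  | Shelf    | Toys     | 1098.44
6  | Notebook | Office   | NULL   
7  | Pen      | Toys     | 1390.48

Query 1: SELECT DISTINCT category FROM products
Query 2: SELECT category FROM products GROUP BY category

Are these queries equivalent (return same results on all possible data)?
Yes, equivalent

Both queries return: [('Office',), ('Outdoor',), ('Toys',)]

Reason: Both get unique categorys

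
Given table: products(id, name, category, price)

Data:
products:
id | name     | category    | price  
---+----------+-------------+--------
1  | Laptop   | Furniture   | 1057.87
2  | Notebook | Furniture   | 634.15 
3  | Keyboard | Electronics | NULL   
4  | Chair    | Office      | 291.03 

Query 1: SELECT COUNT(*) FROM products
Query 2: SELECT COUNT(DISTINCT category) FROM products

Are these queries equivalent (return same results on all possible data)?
No, not equivalent

Query 1 returns: [(4,)]
Query 2 returns: [(3,)]

Reason: COUNT(*) counts rows, COUNT(DISTINCT category) counts unique categorys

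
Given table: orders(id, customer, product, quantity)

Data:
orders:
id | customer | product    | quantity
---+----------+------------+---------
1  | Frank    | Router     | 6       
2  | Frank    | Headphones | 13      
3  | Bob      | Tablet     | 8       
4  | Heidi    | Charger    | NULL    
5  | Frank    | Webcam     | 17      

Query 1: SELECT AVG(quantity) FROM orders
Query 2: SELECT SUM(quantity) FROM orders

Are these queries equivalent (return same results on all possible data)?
No, not equivalent

Query 1 returns: [(11.0,)]
Query 2 returns: [(44,)]

Reason: AVG vs SUM give different aggregate values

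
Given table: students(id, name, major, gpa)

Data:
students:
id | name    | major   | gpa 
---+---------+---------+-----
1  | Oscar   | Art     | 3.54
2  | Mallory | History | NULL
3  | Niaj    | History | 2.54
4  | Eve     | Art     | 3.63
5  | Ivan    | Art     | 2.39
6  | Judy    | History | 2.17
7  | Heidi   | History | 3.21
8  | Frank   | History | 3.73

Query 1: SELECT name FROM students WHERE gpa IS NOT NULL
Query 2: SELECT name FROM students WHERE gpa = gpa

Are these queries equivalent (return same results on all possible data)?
Yes, equivalent

Both queries return: [('Eve',), ('Frank',), ('Heidi',), ('Ivan',), ('Judy',), ('Niaj',), ('Oscar',)]

Reason: IS NOT NULL vs self-equality (both exclude NULLs)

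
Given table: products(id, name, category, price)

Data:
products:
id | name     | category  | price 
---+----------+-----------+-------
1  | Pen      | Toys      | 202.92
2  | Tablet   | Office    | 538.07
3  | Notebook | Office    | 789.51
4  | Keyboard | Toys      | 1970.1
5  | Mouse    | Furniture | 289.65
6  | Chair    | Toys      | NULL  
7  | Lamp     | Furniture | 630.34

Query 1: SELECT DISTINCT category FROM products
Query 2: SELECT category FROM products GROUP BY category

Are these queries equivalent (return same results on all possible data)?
Yes, equivalent

Both queries return: [('Furniture',), ('Office',), ('Toys',)]

Reason: Both get unique categorys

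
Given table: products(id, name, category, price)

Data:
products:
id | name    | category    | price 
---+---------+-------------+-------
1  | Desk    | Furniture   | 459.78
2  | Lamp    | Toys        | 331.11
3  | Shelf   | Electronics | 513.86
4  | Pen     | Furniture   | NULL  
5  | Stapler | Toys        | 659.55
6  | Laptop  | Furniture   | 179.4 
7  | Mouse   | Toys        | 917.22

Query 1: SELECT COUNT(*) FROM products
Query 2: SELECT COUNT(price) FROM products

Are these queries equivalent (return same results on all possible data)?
No, not equivalent

Query 1 returns: [(7,)]
Query 2 returns: [(6,)]

Reason: COUNT(*) includes NULLs, COUNT(column) excludes them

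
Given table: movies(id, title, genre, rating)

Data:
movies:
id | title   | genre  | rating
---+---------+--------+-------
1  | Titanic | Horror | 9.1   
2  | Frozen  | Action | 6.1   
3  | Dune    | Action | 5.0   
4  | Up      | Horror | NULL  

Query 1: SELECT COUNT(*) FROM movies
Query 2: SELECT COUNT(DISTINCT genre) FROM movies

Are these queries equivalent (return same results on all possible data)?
No, not equivalent

Query 1 returns: [(4,)]
Query 2 returns: [(2,)]

Reason: COUNT(*) counts rows, COUNT(DISTINCT genre) counts unique genres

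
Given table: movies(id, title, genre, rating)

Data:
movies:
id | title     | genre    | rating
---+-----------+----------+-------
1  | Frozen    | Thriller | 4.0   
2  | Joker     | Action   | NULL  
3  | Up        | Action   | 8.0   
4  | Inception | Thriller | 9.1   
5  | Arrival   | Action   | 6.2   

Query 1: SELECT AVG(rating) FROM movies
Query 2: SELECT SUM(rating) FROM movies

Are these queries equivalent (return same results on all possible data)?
No, not equivalent

Query 1 returns: [(6.825,)]
Query 2 returns: [(27.3,)]

Reason: AVG vs SUM give different aggregate values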